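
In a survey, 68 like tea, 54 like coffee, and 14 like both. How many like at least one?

|A union B| = |A| + |B| - |A intersect B| = 68 + 54 - 14.

Final answer: 108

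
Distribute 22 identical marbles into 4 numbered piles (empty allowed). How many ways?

Stars and bars: C(n+k-1, k-1) = C(25,3).

Final answer: C(25,3) = 2300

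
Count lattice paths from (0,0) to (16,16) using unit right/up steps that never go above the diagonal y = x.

Total monotonic paths to (16,16): C(32,16) = 601080390.
By the reflection principle, paths that go above the diagonal number C(32,17) = 565722720.
Valid Dyck paths: 601080390 - 565722720.
(These counts are the Catalan numbers.)

Final answer: C_{16} = 35357670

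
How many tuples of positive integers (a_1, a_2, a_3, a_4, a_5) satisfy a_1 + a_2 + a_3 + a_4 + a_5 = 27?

Substitute a'_i = a_i - 1 (so a'_i >= 0). Then sum a'_i = 27 - 5 = 22.
Stars and bars: C(22+5-1, 5-1) = C(26,4).

Final answer: C(26,4) = 14950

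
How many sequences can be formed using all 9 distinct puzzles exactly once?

The number of ways to arrange 9 distinct objects is 9!.

Final answer: 9! = 362880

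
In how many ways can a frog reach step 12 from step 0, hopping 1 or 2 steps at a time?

Condition on the final move: it is a 1-step (f(n-1) ways to get there) or a 2-step (f(n-2) ways), so f(n) = f(n-1) + f(n-2), with f(1)=1, f(2)=2.
Computing successive values: f(1)=1, f(2)=2, f(3)=3, f(4)=5, f(5)=8, f(6)=13, f(7)=21, f(8)=34, f(9)=55, f(10)=89, f(11)=144, f(12)=233.

Final answer: 233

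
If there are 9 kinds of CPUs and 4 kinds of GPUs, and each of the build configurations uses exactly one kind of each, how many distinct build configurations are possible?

By the multiplication principle: 9 x 4.

Final answer: 36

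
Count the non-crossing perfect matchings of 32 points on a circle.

The structures are counted by the Catalan number C_n. Here n = 32/2 = 16.
C_n = C(2n,n) - C(2n,n+1), so C_{16} = C(32,16) - C(32,17) = 601080390 - 565722720.

Final answer: C_{16} = 35357670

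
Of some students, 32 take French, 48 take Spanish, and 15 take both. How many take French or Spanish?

|A union B| = |A| + |B| - |A intersect B| = 32 + 48 - 15.

Final answer: 65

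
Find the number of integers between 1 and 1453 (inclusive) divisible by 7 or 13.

Multiples of 7: 207. Multiples of 13: 111. Of both (lcm=91): 15.
By inclusion-exclusion: 207 + 111 - 15.

Final answer: 303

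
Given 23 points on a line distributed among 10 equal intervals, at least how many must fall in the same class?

By pigeonhole with 23 objects and 10 categories: ceiling(23/10).

Final answer: 3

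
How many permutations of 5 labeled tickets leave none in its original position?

Use the recurrence D(n) = (n-1)(D(n-1) + D(n-2)) with D(0)=1, D(1)=0.
D(2) = 1 x (0 + 1) = 1
D(3) = 2 x (1 + 0) = 2
D(4) = 3 x (2 + 1) = 9
D(5) = 4 x (D(4) + D(3)) = 4 x (9 + 2)

Final answer: D(5) = 44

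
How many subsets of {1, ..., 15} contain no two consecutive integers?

Condition on whether n belongs to the subset: if not, any valid subset of {1, ..., n-1} works (a(n-1)); if so, n-1 is excluded and the rest is a valid subset of {1, ..., n-2} (a(n-2)). Hence a(n) = a(n-1) + a(n-2), a(1)=2, a(2)=3.
Building up term by term: a(1)=2, a(2)=3, a(3)=5, a(4)=8, a(5)=13, a(6)=21, a(7)=34, a(8)=55, a(9)=89, a(10)=144, a(11)=233, a(12)=377, a(13)=610, a(14)=987, a(15)=1597.

Final answer: 1597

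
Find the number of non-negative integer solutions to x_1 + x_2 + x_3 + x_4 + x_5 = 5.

Stars and bars with 5 stars and 4 bars:
C(5+5-1, 5-1) = C(9,4).

Final answer: C(9,4) = 126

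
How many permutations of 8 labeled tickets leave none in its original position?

D(n) = (n-1)(D(n-1) + D(n-2)), D(0)=1, D(1)=0.
D(2) = 1 x (0 + 1) = 1
D(3) = 2 x (1 + 0) = 2
D(4) = 3 x (2 + 1) = 9
D(5) = 4 x (9 + 2) = 44
D(6) = 5 x (44 + 9) = 265
D(7) = 6 x (265 + 44) = 1854
D(8) = 7 x (D(7) + D(6)) = 7 x (1854 + 265)

Final answer: D(8) = 14833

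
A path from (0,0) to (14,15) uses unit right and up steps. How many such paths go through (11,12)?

Paths (0,0)->(11,12): C(23,12) = 1352078.
Paths (11,12)->(14,15): C(6,3) = 20.
By multiplication principle: 1352078 x 20.

Final answer: 27041560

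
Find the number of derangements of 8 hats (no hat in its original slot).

Use the recurrence D(n) = (n-1)(D(n-1) + D(n-2)) with D(0)=1, D(1)=0.
D(2) = 1 x (0 + 1) = 1
D(3) = 2 x (1 + 0) = 2
D(4) = 3 x (2 + 1) = 9
D(5) = 4 x (9 + 2) = 44
D(6) = 5 x (44 + 9) = 265
D(7) = 6 x (265 + 44) = 1854
D(8) = 7 x (D(7) + D(6)) = 7 x (1854 + 265)

Final answer: D(8) = 14833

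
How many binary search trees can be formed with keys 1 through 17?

This is a standard Catalan-number count: the answer is C_n. Here n = 17.
C_n = C(2n,n)/(n+1), so C_{17} = C(34,17)/18 = 2333606220/18.

Final answer: C_{17} = 129644790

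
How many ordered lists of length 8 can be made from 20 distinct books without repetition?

P(20,8) = 20!/(20-8)! = 20!/12!.

Final answer: P(20,8) = 5079110400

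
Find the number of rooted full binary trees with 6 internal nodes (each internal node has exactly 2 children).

The structures are counted by the Catalan number C_n. Here n = 6.
C_n = C(2n,n) - C(2n,n+1), so C_{6} = C(12,6) - C(12,7) = 924 - 792.

Final answer: C_{6} = 132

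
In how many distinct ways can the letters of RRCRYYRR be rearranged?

Letters (C:1, R:5, Y:2). Total letters: 8.
Permutations = 8!/(5! x 2!).

Final answer: 168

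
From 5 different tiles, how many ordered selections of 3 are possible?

P(5,3) = 5!/(5-3)! = 5!/2!.

Final answer: P(5,3) = 60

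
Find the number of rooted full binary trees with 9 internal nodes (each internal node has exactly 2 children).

This is a standard Catalan-number count: the answer is C_n. Here n = 9.
Using C_0 = 1 and C_(k+1) = C_k x 2(2k+1)/(k+2), build up term by term: C_1=1, C_2=2, C_3=5, C_4=14, C_5=42, C_6=132, C_7=429, C_8=1430, C_9=4862.

Final answer: C_{9} = 4862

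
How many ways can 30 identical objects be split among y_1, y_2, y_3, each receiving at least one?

Substitute y'_i = y_i - 1 (so y'_i >= 0). Then sum y'_i = 30 - 3 = 27.
Stars and bars: C(27+3-1, 3-1) = C(29,2).

Final answer: C(29,2) = 406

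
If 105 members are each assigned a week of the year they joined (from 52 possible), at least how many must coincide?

There are 52 possible values for week of the year they joined. With 105 members and 52 categories, by pigeonhole: ceiling(105/52).

Final answer: 3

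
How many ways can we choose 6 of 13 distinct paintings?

C(13,6) = 13!/(6! x (13-6)!).

Final answer: C(13,6) = 1716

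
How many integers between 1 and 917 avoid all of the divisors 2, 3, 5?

|div by 2|=458, |div by 3|=305, |div by 5|=183.
|div by 2&3|=152, |div by 2&5|=91, |div by 3&5|=61, |div by all|=30.
By inclusion-exclusion, divisible by at least one: 458+305+183-152-91-61+30 = 672.
Not divisible by any: 917 - 672.

Final answer: 245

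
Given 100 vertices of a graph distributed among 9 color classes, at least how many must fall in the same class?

By pigeonhole with 100 objects and 9 categories: ceiling(100/9).

Final answer: 12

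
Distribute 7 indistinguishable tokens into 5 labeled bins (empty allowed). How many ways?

Stars and bars: C(n+k-1, k-1) = C(11,4).

Final answer: C(11,4) = 330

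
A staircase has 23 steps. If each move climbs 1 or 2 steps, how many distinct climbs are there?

Let f(n) be the number of climbs. Removing the last move (1 or 2 steps) gives f(n) = f(n-1) + f(n-2); base cases f(1)=1, f(2)=2.
Iterating the recurrence: f(1)=1, f(2)=2, f(3)=3, f(4)=5, f(5)=8, f(6)=13, f(7)=21, f(8)=34, f(9)=55, f(10)=89, f(11)=144, f(12)=233, f(13)=377, f(14)=610, f(15)=987, f(16)=1597, f(17)=2584, f(18)=4181, f(19)=6765, f(20)=10946, f(21)=17711, f(22)=28657, f(23)=46368.

Final answer: 46368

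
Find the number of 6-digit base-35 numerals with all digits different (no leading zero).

The leading digit has 34 choices (anything but zero); the next has 34 (anything but the first), then 33, and so on, one fewer each time.
Total: 34 x 34 x 33 x 32 x 31 x 30.

Final answer: 1135284480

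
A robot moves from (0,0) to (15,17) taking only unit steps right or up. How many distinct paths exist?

Each path has 15 right steps and 17 up steps in some order (32 steps total).
Choose which 17 of the 32 steps are up: C(32,17).

Final answer: C(32,17) = 565722720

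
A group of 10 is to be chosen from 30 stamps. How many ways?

C(30,10) = 30!/(10! x 20!).

Final answer: \binom{30}{10} = 30045015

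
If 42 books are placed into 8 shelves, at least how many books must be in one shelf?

By the pigeonhole principle: ceiling(42/8).

Final answer: 6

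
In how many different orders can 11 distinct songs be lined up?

The number of ways to arrange 11 distinct objects is 11!.

Final answer: 11! = 39916800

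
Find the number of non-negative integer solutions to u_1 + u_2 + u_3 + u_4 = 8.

Stars and bars with 8 stars and 3 bars:
C(8+4-1, 4-1) = C(11,3).

Final answer: C(11,3) = 165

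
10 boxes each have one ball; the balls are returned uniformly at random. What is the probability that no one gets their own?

Derangements satisfy D(n) = (n-1)(D(n-1) + D(n-2)), starting from D(0)=1, D(1)=0.
Building up: D(2)=1, D(3)=2, D(4)=9, D(5)=44, D(6)=265, D(7)=1854, D(8)=14833, D(9)=133496, D(10)=1334961.
Total arrangements: 10! = 3628800.
Probability = D(10)/10! = 16481/44800.

Final answer: D(10)/10! = 1334961/3628800 = 0.367879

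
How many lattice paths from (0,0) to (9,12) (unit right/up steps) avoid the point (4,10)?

Total paths to (9,12): C(21,12) = 293930.
Paths through (4,10): C(14,10) x C(7,2) = 21021.
Avoiding (4,10): 293930 - 21021.

Final answer: 272909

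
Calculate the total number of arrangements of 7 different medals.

The number of ways to arrange 7 distinct objects is 7!.

Final answer: 7! = 5040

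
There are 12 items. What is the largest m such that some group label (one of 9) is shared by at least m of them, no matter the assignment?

There are 9 possible values for group label (one of 9). With 12 items and 9 categories, by pigeonhole: ceiling(12/9).

Final answer: 2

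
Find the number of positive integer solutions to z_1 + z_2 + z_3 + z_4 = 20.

Substitute z'_i = z_i - 1 (so z'_i >= 0). Then sum z'_i = 20 - 4 = 16.
Stars and bars: C(16+4-1, 4-1) = C(19,3).

Final answer: C(19,3) = 969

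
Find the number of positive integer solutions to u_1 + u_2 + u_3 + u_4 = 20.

Substitute u'_i = u_i - 1 (so u'_i >= 0). Then sum u'_i = 20 - 4 = 16.
Stars and bars: C(16+4-1, 4-1) = C(19,3).

Final answer: C(19,3) = 969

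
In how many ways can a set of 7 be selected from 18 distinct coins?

C(18,7) = 18!/(7! x (18-7)!).

Final answer: C(18,7) = 31824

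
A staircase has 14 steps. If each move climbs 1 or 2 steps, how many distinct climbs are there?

Condition on the final move: it is a 1-step (f(n-1) ways to get there) or a 2-step (f(n-2) ways), so f(n) = f(n-1) + f(n-2), with f(1)=1, f(2)=2.
Iterating the recurrence: f(1)=1, f(2)=2, f(3)=3, f(4)=5, f(5)=8, f(6)=13, f(7)=21, f(8)=34, f(9)=55, f(10)=89, f(11)=144, f(12)=233, f(13)=377, f(14)=610.

Final answer: 610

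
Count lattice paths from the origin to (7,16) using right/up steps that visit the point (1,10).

Paths (0,0)->(1,10): C(11,10) = 11.
Paths (1,10)->(7,16): C(12,6) = 924.
By multiplication principle: 11 x 924.

Final answer: 10164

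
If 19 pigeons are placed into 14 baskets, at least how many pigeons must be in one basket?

By the pigeonhole principle: ceiling(19/14).

Final answer: 2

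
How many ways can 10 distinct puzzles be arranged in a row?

The number of ways to arrange 10 distinct objects is 10!.

Final answer: 10! = 3628800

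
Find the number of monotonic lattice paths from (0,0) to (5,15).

Each path has 5 right steps and 15 up steps in some order (20 steps total).
Choose which 15 of the 20 steps are up: C(20,15).

Final answer: C(20,15) = 15504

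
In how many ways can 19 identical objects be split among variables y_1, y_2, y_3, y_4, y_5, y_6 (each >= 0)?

Stars and bars with 19 stars and 5 bars:
C(19+6-1, 6-1) = C(24,5).

Final answer: C(24,5) = 42504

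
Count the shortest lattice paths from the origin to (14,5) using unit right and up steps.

Each path has 14 right steps and 5 up steps in some order (19 steps total).
Choose which 5 of the 19 steps are up: C(19,5).

Final answer: C(19,5) = 11628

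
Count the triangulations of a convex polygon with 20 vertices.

The structures are counted by the Catalan number C_n. Here n = 20 - 2 = 18.
Using C_0 = 1 and C_(k+1) = C_k x 2(2k+1)/(k+2), build up term by term: C_1=1, C_2=2, C_3=5, C_4=14, C_5=42, C_6=132, C_7=429, C_8=1430, C_9=4862, C_10=16796, C_11=58786, C_12=208012, C_13=742900, C_14=2674440, C_15=9694845, C_16=35357670, C_17=129644790, C_18=477638700.

Final answer: C_{18} = 477638700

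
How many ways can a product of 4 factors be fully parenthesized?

The structures are counted by the Catalan number C_n. Here n = 4 - 1 = 3.
C_n = C(2n,n)/(n+1), so C_{3} = C(6,3)/4 = 20/4.

Final answer: C_{3} = 5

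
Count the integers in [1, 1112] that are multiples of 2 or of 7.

Multiples of 2: 556. Multiples of 7: 158. Of both (lcm=14): 79.
By inclusion-exclusion: 556 + 158 - 79.

Final answer: 635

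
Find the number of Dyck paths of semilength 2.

Total monotonic paths to (2,2): C(4,2) = 6.
Paths that cross above y=x (reflection bijection): C(4,3) = 4.
Valid Dyck paths: 6 - 4.
(Check: C(4,2) - C(4,3) = C(4,2)/3, the Catalan number C_{2}.)

Final answer: C_{2} = 2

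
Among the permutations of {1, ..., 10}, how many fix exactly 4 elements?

Choose which 4 elements are fixed: C(10,4) = 210.
Derange the remaining 6 using D(j) = (j-1)(D(j-1) + D(j-2)), D(0)=1, D(1)=0: D(2)=1, D(3)=2, D(4)=9, D(5)=44, D(6)=265.
Total: 210 x 265.

Final answer: C(10,4) D(6) = 55650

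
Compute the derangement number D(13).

Derangements satisfy D(n) = (n-1)(D(n-1) + D(n-2)), starting from D(0)=1, D(1)=0.
Building up: D(2)=1, D(3)=2, D(4)=9, D(5)=44, D(6)=265, D(7)=1854, D(8)=14833, D(9)=133496, D(10)=1334961, D(11)=14684570, D(12)=176214841.
D(13) = 12 x (D(12) + D(11)) = 12 x (176214841 + 14684570).

Final answer: D(13) = 2290792932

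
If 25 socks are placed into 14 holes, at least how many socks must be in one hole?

By the pigeonhole principle: ceiling(25/14).

Final answer: 2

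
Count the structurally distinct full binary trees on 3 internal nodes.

The structures are counted by the Catalan number C_n. Here n = 3.
C_n = (2n)!/(n!(n+1)!), so C_{3} = 6!/(3! x 4!) = C(6,3)/4 = 20/4.

Final answer: C_{3} = 5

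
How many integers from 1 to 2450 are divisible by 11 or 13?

Multiples of 11: 222. Multiples of 13: 188. Of both (lcm=143): 17.
By inclusion-exclusion: 222 + 188 - 17.

Final answer: 393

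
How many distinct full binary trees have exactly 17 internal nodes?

The structures are counted by the Catalan number C_n. Here n = 17.
C_n = C(2n,n)/(n+1), so C_{17} = C(34,17)/18 = 2333606220/18.

Final answer: C_{17} = 129644790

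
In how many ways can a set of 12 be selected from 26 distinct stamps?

C(26,12) = 26!/(12! x 14!).

Final answer: \binom{26}{12} = 9657700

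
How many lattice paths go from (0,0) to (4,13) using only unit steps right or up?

Each path has 4 right steps and 13 up steps in some order (17 steps total).
Choose which 13 of the 17 steps are up: C(17,13).

Final answer: C(17,13) = 2380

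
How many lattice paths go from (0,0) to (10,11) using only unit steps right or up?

Each path has 10 right steps and 11 up steps in some order (21 steps total).
Choose which 11 of the 21 steps are up: C(21,11).

Final answer: C(21,11) = 352716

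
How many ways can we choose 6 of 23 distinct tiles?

C(23,6) = 23!/(6! x (23-6)!).

Final answer: C(23,6) = 100947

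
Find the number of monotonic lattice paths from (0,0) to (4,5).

Each path has 4 right steps and 5 up steps in some order (9 steps total).
Choose which 5 of the 9 steps are up: C(9,5).

Final answer: C(9,5) = 126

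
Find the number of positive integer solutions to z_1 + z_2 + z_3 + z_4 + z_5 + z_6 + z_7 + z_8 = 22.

Substitute z'_i = z_i - 1 (so z'_i >= 0). Then sum z'_i = 22 - 8 = 14.
Stars and bars: C(14+8-1, 8-1) = C(21,7).

Final answer: C(21,7) = 116280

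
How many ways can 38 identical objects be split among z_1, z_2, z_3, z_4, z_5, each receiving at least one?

Substitute z'_i = z_i - 1 (so z'_i >= 0). Then sum z'_i = 38 - 5 = 33.
Stars and bars: C(33+5-1, 5-1) = C(37,4).

Final answer: C(37,4) = 66045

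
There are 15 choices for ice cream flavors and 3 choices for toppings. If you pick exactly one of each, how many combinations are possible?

By the multiplication principle: 15 x 3.

Final answer: 45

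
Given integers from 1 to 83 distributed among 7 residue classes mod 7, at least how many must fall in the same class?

By pigeonhole with 83 objects and 7 categories: ceiling(83/7).

Final answer: 12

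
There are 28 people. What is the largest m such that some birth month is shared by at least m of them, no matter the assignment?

There are 12 possible values for birth month. With 28 people and 12 categories, by pigeonhole: ceiling(28/12).

Final answer: 3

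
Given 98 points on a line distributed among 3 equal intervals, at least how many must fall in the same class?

By pigeonhole with 98 objects and 3 categories: ceiling(98/3).

Final answer: 33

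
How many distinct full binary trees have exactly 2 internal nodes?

This is counted by the nth Catalan number C_n. Here n = 2.
Using C_0 = 1 and C_(k+1) = C_k x 2(2k+1)/(k+2), build up term by term: C_1=1, C_2=2.

Final answer: C_{2} = 2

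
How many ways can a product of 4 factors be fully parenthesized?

This is a standard Catalan-number count: the answer is C_n. Here n = 4 - 1 = 3.
C_n = C(2n,n)/(n+1), so C_{3} = C(6,3)/4 = 20/4.

Final answer: C_{3} = 5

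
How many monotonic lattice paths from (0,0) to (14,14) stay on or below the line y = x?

Total monotonic paths to (14,14): C(28,14) = 40116600.
By the reflection principle, paths that go above the diagonal number C(28,15) = 37442160.
Valid Dyck paths: 40116600 - 37442160.
(These counts are the Catalan numbers.)

Final answer: C_{14} = 2674440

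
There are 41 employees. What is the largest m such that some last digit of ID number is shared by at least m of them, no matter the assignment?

There are 10 possible values for last digit of ID number. With 41 employees and 10 categories, by pigeonhole: ceiling(41/10).

Final answer: 5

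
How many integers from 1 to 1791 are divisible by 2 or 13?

Multiples of 2: 895. Multiples of 13: 137. Of both (lcm=26): 68.
By inclusion-exclusion: 895 + 137 - 68.

Final answer: 964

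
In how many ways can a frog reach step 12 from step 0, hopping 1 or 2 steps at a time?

Let f(n) be the number of climbs. Removing the last move (1 or 2 steps) gives f(n) = f(n-1) + f(n-2); base cases f(1)=1, f(2)=2.
Iterating the recurrence: f(1)=1, f(2)=2, f(3)=3, f(4)=5, f(5)=8, f(6)=13, f(7)=21, f(8)=34, f(9)=55, f(10)=89, f(11)=144, f(12)=233.

Final answer: 233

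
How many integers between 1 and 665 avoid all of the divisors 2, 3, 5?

|div by 2|=332, |div by 3|=221, |div by 5|=133.
|div by 2&3|=110, |div by 2&5|=66, |div by 3&5|=44, |div by all|=22.
By inclusion-exclusion, divisible by at least one: 332+221+133-110-66-44+22 = 488.
Not divisible by any: 665 - 488.

Final answer: 177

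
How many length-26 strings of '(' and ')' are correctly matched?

This is a standard Catalan-number count: the answer is C_n. Here n = 13 (pairs).
Using C_0 = 1 and C_(k+1) = C_k x 2(2k+1)/(k+2), build up term by term: C_1=1, C_2=2, C_3=5, C_4=14, C_5=42, C_6=132, C_7=429, C_8=1430, C_9=4862, C_10=16796, C_11=58786, C_12=208012, C_13=742900.

Final answer: C_{13} = 742900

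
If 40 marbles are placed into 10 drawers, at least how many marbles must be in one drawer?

By the pigeonhole principle: ceiling(40/10).

Final answer: 4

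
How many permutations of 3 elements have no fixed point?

D(n) = (n-1)(D(n-1) + D(n-2)), D(0)=1, D(1)=0.
Building up: D(2)=1.
D(3) = 2 x (D(2) + D(1)) = 2 x (1 + 0).

Final answer: D(3) = 2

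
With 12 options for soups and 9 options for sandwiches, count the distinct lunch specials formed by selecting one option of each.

By the multiplication principle: 12 x 9.

Final answer: 108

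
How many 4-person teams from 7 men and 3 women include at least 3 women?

Sum over valid woman counts:
C(3,3)C(7,1).

Final answer: 7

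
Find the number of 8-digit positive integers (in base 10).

First digit: 9 choices (1-9). Each of the remaining 7 digits: 10 choices.
Total: 9 x 10^7.

Final answer: 90000000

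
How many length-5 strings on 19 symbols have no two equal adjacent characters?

First character: 19 choices. Each subsequent: 18 choices (must differ from the previous one).
Total: 19 x 18^4.

Final answer: 19 x 18^{4} = 1994544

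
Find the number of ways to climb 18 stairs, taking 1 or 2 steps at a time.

Let f(n) count the ways. The last step is size 1 or 2, so f(n) = f(n-1) + f(n-2) with f(1)=1, f(2)=2.
Iterating the recurrence: f(1)=1, f(2)=2, f(3)=3, f(4)=5, f(5)=8, f(6)=13, f(7)=21, f(8)=34, f(9)=55, f(10)=89, f(11)=144, f(12)=233, f(13)=377, f(14)=610, f(15)=987, f(16)=1597, f(17)=2584, f(18)=4181.

Final answer: 4181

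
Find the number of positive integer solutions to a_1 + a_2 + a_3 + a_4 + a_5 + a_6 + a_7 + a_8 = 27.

Substitute a'_i = a_i - 1 (so a'_i >= 0). Then sum a'_i = 27 - 8 = 19.
Stars and bars: C(19+8-1, 8-1) = C(26,7).

Final answer: C(26,7) = 657800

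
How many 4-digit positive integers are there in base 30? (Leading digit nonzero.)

These are the integers in [30^3, 30^4), so the count is 30^4 - 30^3 = 29 x 30^3.

Final answer: 783000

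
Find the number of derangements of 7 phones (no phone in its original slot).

Derangements satisfy D(n) = (n-1)(D(n-1) + D(n-2)), starting from D(0)=1, D(1)=0.
D(2) = 1 x (0 + 1) = 1
D(3) = 2 x (1 + 0) = 2
D(4) = 3 x (2 + 1) = 9
D(5) = 4 x (9 + 2) = 44
D(6) = 5 x (44 + 9) = 265
D(7) = 6 x (D(6) + D(5)) = 6 x (265 + 44)

Final answer: D(7) = 1854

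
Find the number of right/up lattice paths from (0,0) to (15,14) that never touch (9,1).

Total paths to (15,14): C(29,14) = 77558760.
Paths through (9,1): C(10,1) x C(19,13) = 271320.
Avoiding (9,1): 77558760 - 271320.

Final answer: 77287440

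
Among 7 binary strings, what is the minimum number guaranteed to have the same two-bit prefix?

There are 4 possible values for two-bit prefix. With 7 binary strings and 4 categories, by pigeonhole: ceiling(7/4).

Final answer: 2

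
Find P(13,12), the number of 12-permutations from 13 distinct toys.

P(13,12) = 13!/(13-12)! = 13!/1!.

Final answer: P(13,12) = 6227020800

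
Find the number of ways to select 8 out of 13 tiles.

C(13,8) = 13!/(8! x (13-8)!).

Final answer: C(13,8) = 1287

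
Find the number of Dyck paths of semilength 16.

Total monotonic paths to (16,16): C(32,16) = 601080390.
Reflecting each bad path at its first crossing gives a bijection with paths to (15,17): C(32,17) = 565722720.
Valid Dyck paths: 601080390 - 565722720.
(This is the Catalan number C_{16}.)

Final answer: C_{16} = 35357670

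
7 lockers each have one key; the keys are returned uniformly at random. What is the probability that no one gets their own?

D(n) = (n-1)(D(n-1) + D(n-2)), D(0)=1, D(1)=0.
Building up: D(2)=1, D(3)=2, D(4)=9, D(5)=44, D(6)=265, D(7)=1854.
Total arrangements: 7! = 5040.
Probability = D(7)/7! = 103/280.

Final answer: D(7)/7! = 1854/5040 = 0.367857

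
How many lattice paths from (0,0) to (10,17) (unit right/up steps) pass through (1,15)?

Paths (0,0)->(1,15): C(16,15) = 16.
Paths (1,15)->(10,17): C(11,2) = 55.
By multiplication principle: 16 x 55.

Final answer: 880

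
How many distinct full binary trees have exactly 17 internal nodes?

The structures are counted by the Catalan number C_n. Here n = 17.
Using C_0 = 1 and C_(k+1) = C_k x 2(2k+1)/(k+2), build up term by term: C_1=1, C_2=2, C_3=5, C_4=14, C_5=42, C_6=132, C_7=429, C_8=1430, C_9=4862, C_10=16796, C_11=58786, C_12=208012, C_13=742900, C_14=2674440, C_15=9694845, C_16=35357670, C_17=129644790.

Final answer: C_{17} = 129644790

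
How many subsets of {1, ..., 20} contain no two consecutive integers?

Condition on whether n belongs to the subset: if not, any valid subset of {1, ..., n-1} works (a(n-1)); if so, n-1 is excluded and the rest is a valid subset of {1, ..., n-2} (a(n-2)). Hence a(n) = a(n-1) + a(n-2), a(1)=2, a(2)=3.
Computing successive values: a(1)=2, a(2)=3, a(3)=5, a(4)=8, a(5)=13, a(6)=21, a(7)=34, a(8)=55, a(9)=89, a(10)=144, a(11)=233, a(12)=377, a(13)=610, a(14)=987, a(15)=1597, a(16)=2584, a(17)=4181, a(18)=6765, a(19)=10946, a(20)=17711.

Final answer: 17711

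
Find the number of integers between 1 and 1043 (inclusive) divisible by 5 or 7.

Multiples of 5: 208. Multiples of 7: 149. Of both (lcm=35): 29.
By inclusion-exclusion: 208 + 149 - 29.

Final answer: 328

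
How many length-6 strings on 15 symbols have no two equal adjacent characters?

First character: 15 choices. Each subsequent: 14 choices (must differ from the previous one).
Total: 15 x 14^5.

Final answer: 15 x 14^{5} = 8067360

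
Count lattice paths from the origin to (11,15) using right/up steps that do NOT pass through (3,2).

Total paths to (11,15): C(26,15) = 7726160.
Paths through (3,2): C(5,2) x C(21,13) = 2034900.
Avoiding (3,2): 7726160 - 2034900.

Final answer: 5691260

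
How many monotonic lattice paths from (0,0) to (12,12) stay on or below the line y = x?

Total monotonic paths to (12,12): C(24,12) = 2704156.
Reflecting each bad path at its first crossing gives a bijection with paths to (11,13): C(24,13) = 2496144.
Valid Dyck paths: 2704156 - 2496144.
(Check: C(24,12) - C(24,13) = C(24,12)/13, the Catalan number C_{12}.)

Final answer: C_{12} = 208012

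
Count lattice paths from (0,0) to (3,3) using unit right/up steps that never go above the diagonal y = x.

Total monotonic paths to (3,3): C(6,3) = 20.
Reflecting each bad path at its first crossing gives a bijection with paths to (2,4): C(6,4) = 15.
Valid Dyck paths: 20 - 15.
(These counts are the Catalan numbers.)

Final answer: C_{3} = 5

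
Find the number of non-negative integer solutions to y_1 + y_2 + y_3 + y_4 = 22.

Stars and bars with 22 stars and 3 bars:
C(22+4-1, 4-1) = C(25,3).

Final answer: C(25,3) = 2300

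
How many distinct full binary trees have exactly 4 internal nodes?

This is a standard Catalan-number count: the answer is C_n. Here n = 4.
C_n = C(2n,n) - C(2n,n+1), so C_{4} = C(8,4) - C(8,5) = 70 - 56.

Final answer: C_{4} = 14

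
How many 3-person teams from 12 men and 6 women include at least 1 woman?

Sum over valid woman counts:
C(6,1)C(12,2) = 396
C(6,2)C(12,1) = 180
C(6,3)C(12,0) = 20
Total: 396 + 180 + 20.

Final answer: 596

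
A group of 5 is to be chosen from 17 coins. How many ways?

C(17,5) = 17!/(5! x 12!).

Final answer: \binom{17}{5} = 6188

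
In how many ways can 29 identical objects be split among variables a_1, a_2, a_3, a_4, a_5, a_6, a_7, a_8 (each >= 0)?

Stars and bars with 29 stars and 7 bars:
C(29+8-1, 8-1) = C(36,7).

Final answer: C(36,7) = 8347680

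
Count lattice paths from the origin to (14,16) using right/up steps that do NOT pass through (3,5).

Total paths to (14,16): C(30,16) = 145422675.
Paths through (3,5): C(8,5) x C(22,11) = 39504192.
Avoiding (3,5): 145422675 - 39504192.

Final answer: 105918483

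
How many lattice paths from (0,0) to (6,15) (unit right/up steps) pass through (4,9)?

Paths (0,0)->(4,9): C(13,9) = 715.
Paths (4,9)->(6,15): C(8,6) = 28.
By multiplication principle: 715 x 28.

Final answer: 20020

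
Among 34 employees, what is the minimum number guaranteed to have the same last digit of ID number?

There are 10 possible values for last digit of ID number. With 34 employees and 10 categories, by pigeonhole: ceiling(34/10).

Final answer: 4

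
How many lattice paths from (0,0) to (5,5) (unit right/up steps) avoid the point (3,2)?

Total paths to (5,5): C(10,5) = 252.
Paths through (3,2): C(5,2) x C(5,3) = 100.
Avoiding (3,2): 252 - 100.

Final answer: 152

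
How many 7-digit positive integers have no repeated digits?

First digit: 9 (not 0). Second: 9 (not first). Third: 8, etc.
Total: 9 x 9 x 8 x 7 x 6 x 5 x 4.

Final answer: 544320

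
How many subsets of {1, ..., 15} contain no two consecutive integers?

Let a(n) count such subsets of {1, ..., n}. Either n is excluded (a(n-1) ways) or n is included, forcing n-1 out (a(n-2) ways), so a(n) = a(n-1) + a(n-2) with a(1)=2, a(2)=3.
Computing successive values: a(1)=2, a(2)=3, a(3)=5, a(4)=8, a(5)=13, a(6)=21, a(7)=34, a(8)=55, a(9)=89, a(10)=144, a(11)=233, a(12)=377, a(13)=610, a(14)=987, a(15)=1597.

Final answer: 1597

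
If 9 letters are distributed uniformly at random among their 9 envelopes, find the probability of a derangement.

Use the recurrence D(n) = (n-1)(D(n-1) + D(n-2)) with D(0)=1, D(1)=0.
Building up: D(2)=1, D(3)=2, D(4)=9, D(5)=44, D(6)=265, D(7)=1854, D(8)=14833, D(9)=133496.
Total arrangements: 9! = 362880.
Probability = D(9)/9! = 16687/45360.

Final answer: D(9)/9! = 133496/362880 = 0.367879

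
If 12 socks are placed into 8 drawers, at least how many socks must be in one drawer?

By the pigeonhole principle: ceiling(12/8).

Final answer: 2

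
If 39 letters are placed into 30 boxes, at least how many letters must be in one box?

By the pigeonhole principle: ceiling(39/30).

Final answer: 2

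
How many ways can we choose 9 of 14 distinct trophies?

C(14,9) = 14!/(9! x 5!).

Final answer: \binom{14}{9} = 2002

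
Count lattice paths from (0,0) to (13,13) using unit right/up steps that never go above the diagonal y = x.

Total monotonic paths to (13,13): C(26,13) = 10400600.
Paths that cross above y=x (reflection bijection): C(26,14) = 9657700.
Valid Dyck paths: 10400600 - 9657700.
(This is the Catalan number C_{13}.)

Final answer: C_{13} = 742900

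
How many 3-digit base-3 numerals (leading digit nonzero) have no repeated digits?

The leading digit has 2 choices (anything but zero); the next has 2 (anything but the first), then 1, and so on, one fewer each time.
Total: 2 x 2 x 1.

Final answer: 4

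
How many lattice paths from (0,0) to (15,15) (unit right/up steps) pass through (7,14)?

Paths (0,0)->(7,14): C(21,14) = 116280.
Paths (7,14)->(15,15): C(9,1) = 9.
By multiplication principle: 116280 x 9.

Final answer: 1046520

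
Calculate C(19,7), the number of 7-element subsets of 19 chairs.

C(19,7) = 19!/(7! x (19-7)!).

Final answer: C(19,7) = 50388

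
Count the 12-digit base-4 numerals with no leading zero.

Leading digit: 3 options (nonzero). Other 11 digit(s): 4 options each.
Total: 3 x 4^11.

Final answer: 12582912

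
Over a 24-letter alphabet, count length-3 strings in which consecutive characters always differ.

First character: 24 choices. Each subsequent: 23 choices (must differ from the previous one).
Total: 24 x 23^2.

Final answer: 24 x 23^{2} = 12696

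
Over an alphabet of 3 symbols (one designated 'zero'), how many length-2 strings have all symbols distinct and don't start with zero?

The leading digit has 2 choices (anything but zero); the next has 2 (anything but the first), then 1, and so on, one fewer each time.
Total: 2 x 2.

Final answer: 4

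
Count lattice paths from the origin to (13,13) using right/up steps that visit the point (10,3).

Paths (0,0)->(10,3): C(13,3) = 286.
Paths (10,3)->(13,13): C(13,10) = 286.
By multiplication principle: 286 x 286.

Final answer: 81796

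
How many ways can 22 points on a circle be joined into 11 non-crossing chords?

The structures are counted by the Catalan number C_n. Here n = 22/2 = 11.
C_n = C(2n,n)/(n+1), so C_{11} = C(22,11)/12 = 705432/12.

Final answer: C_{11} = 58786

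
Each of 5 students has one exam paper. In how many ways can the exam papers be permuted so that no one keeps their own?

Derangements satisfy D(n) = (n-1)(D(n-1) + D(n-2)), starting from D(0)=1, D(1)=0.
D(2) = 1 x (0 + 1) = 1
D(3) = 2 x (1 + 0) = 2
D(4) = 3 x (2 + 1) = 9
D(5) = 4 x (D(4) + D(3)) = 4 x (9 + 2)

Final answer: D(5) = 44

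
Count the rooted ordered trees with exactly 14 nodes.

The structures are counted by the Catalan number C_n. Here n = 14 - 1 = 13.
C_n = (2n)!/(n!(n+1)!), so C_{13} = 26!/(13! x 14!) = C(26,13)/14 = 10400600/14.

Final answer: C_{13} = 742900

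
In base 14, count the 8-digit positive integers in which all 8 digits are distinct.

First digit: 13 (nonzero). Second: 13 (not first). Third: 12, etc.
Total: 13 x 13 x 12 x 11 x 10 x 9 x 8 x 7.

Final answer: 112432320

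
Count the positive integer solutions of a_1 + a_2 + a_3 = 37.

Substitute a'_i = a_i - 1 (so a'_i >= 0). Then sum a'_i = 37 - 3 = 34.
Stars and bars: C(34+3-1, 3-1) = C(36,2).

Final answer: C(36,2) = 630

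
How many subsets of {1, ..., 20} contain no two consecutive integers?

Condition on whether n belongs to the subset: if not, any valid subset of {1, ..., n-1} works (a(n-1)); if so, n-1 is excluded and the rest is a valid subset of {1, ..., n-2} (a(n-2)). Hence a(n) = a(n-1) + a(n-2), a(1)=2, a(2)=3.
Building up term by term: a(1)=2, a(2)=3, a(3)=5, a(4)=8, a(5)=13, a(6)=21, a(7)=34, a(8)=55, a(9)=89, a(10)=144, a(11)=233, a(12)=377, a(13)=610, a(14)=987, a(15)=1597, a(16)=2584, a(17)=4181, a(18)=6765, a(19)=10946, a(20)=17711.

Final answer: 17711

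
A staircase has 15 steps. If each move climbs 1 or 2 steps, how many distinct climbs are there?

Let f(n) be the number of climbs. Removing the last move (1 or 2 steps) gives f(n) = f(n-1) + f(n-2); base cases f(1)=1, f(2)=2.
Computing successive values: f(1)=1, f(2)=2, f(3)=3, f(4)=5, f(5)=8, f(6)=13, f(7)=21, f(8)=34, f(9)=55, f(10)=89, f(11)=144, f(12)=233, f(13)=377, f(14)=610, f(15)=987.

Final answer: 987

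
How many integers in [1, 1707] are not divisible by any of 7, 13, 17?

|div by 7|=243, |div by 13|=131, |div by 17|=100.
|div by 7&13|=18, |div by 7&17|=14, |div by 13&17|=7, |div by all|=1.
By inclusion-exclusion, divisible by at least one: 243+131+100-18-14-7+1 = 436.
Not divisible by any: 1707 - 436.

Final answer: 1271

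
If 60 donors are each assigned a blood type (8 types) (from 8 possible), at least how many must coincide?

There are 8 possible values for blood type (8 types). With 60 donors and 8 categories, by pigeonhole: ceiling(60/8).

Final answer: 8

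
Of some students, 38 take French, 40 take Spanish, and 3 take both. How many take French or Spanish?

|A union B| = |A| + |B| - |A intersect B| = 38 + 40 - 3.

Final answer: 75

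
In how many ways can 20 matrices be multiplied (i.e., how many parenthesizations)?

This is a standard Catalan-number count: the answer is C_n. Here n = 20 - 1 = 19.
C_n = (2n)!/(n!(n+1)!), so C_{19} = 38!/(19! x 20!) = C(38,19)/20 = 35345263800/20.

Final answer: C_{19} = 1767263190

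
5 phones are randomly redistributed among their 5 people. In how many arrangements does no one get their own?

D(n) = (n-1)(D(n-1) + D(n-2)), D(0)=1, D(1)=0.
D(2) = 1 x (0 + 1) = 1
D(3) = 2 x (1 + 0) = 2
D(4) = 3 x (2 + 1) = 9
D(5) = 4 x (D(4) + D(3)) = 4 x (9 + 2)

Final answer: D(5) = 44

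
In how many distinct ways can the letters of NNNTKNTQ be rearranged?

Letters (K:1, N:4, Q:1, T:2). Total letters: 8.
Permutations = 8!/(4! x 2!).

Final answer: 840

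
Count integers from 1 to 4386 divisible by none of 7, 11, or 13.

|div by 7|=626, |div by 11|=398, |div by 13|=337.
|div by 7&11|=56, |div by 7&13|=48, |div by 11&13|=30, |div by all|=4.
By inclusion-exclusion, divisible by at least one: 626+398+337-56-48-30+4 = 1231.
Not divisible by any: 4386 - 1231.

Final answer: 3155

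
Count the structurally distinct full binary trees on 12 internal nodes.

The structures are counted by the Catalan number C_n. Here n = 12.
Using C_0 = 1 and C_(k+1) = C_k x 2(2k+1)/(k+2), build up term by term: C_1=1, C_2=2, C_3=5, C_4=14, C_5=42, C_6=132, C_7=429, C_8=1430, C_9=4862, C_10=16796, C_11=58786, C_12=208012.

Final answer: C_{12} = 208012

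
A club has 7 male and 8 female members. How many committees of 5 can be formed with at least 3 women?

Sum over valid woman counts:
C(8,3)C(7,2) = 1176
C(8,4)C(7,1) = 490
C(8,5)C(7,0) = 56
Total: 1176 + 490 + 56.

Final answer: 1722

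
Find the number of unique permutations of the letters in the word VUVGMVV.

Letters (G:1, M:1, U:1, V:4). Total letters: 7.
Permutations = 7!/(4!).

Final answer: 210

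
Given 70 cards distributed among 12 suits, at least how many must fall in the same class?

By pigeonhole with 70 objects and 12 categories: ceiling(70/12).

Final answer: 6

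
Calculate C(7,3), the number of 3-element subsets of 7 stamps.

C(7,3) = 7!/(3! x (7-3)!).

Final answer: C(7,3) = 35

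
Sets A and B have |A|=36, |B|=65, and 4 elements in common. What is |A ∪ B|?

|A union B| = |A| + |B| - |A intersect B| = 36 + 65 - 4.

Final answer: 97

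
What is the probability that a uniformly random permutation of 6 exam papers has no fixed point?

D(n) = (n-1)(D(n-1) + D(n-2)), D(0)=1, D(1)=0.
Building up: D(2)=1, D(3)=2, D(4)=9, D(5)=44, D(6)=265.
Total arrangements: 6! = 720.
Probability = D(6)/6! = 53/144.

Final answer: D(6)/6! = 265/720 = 0.368056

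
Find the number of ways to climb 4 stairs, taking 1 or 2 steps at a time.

Let f(n) be the number of climbs. Removing the last move (1 or 2 steps) gives f(n) = f(n-1) + f(n-2); base cases f(1)=1, f(2)=2.
Iterating the recurrence: f(1)=1, f(2)=2, f(3)=3, f(4)=5.

Final answer: 5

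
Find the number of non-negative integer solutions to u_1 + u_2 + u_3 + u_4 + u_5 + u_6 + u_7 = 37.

Stars and bars with 37 stars and 6 bars:
C(37+7-1, 7-1) = C(43,6).

Final answer: C(43,6) = 6096454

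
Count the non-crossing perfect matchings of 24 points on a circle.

This is a standard Catalan-number count: the answer is C_n. Here n = 24/2 = 12.
Using C_0 = 1 and C_(k+1) = C_k x 2(2k+1)/(k+2), build up term by term: C_1=1, C_2=2, C_3=5, C_4=14, C_5=42, C_6=132, C_7=429, C_8=1430, C_9=4862, C_10=16796, C_11=58786, C_12=208012.

Final answer: C_{12} = 208012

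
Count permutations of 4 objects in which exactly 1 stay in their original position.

Choose which 1 elements are fixed: C(4,1) = 4.
Derange the remaining 3 using D(j) = (j-1)(D(j-1) + D(j-2)), D(0)=1, D(1)=0: D(2)=1, D(3)=2.
Total: 4 x 2.

Final answer: C(4,1) D(3) = 8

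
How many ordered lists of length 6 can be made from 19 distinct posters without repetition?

P(19,6) = 19!/(19-6)! = 19!/13!.

Final answer: P(19,6) = 19535040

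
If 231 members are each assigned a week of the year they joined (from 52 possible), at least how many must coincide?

There are 52 possible values for week of the year they joined. With 231 members and 52 categories, by pigeonhole: ceiling(231/52).

Final answer: 5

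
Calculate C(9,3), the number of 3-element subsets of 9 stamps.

C(9,3) = 9!/(3! x (9-3)!).

Final answer: C(9,3) = 84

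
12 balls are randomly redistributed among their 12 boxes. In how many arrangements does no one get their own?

D(n) = (n-1)(D(n-1) + D(n-2)), D(0)=1, D(1)=0.
D(2) = 1 x (0 + 1) = 1
D(3) = 2 x (1 + 0) = 2
D(4) = 3 x (2 + 1) = 9
D(5) = 4 x (9 + 2) = 44
D(6) = 5 x (44 + 9) = 265
D(7) = 6 x (265 + 44) = 1854
D(8) = 7 x (1854 + 265) = 14833
D(9) = 8 x (14833 + 1854) = 133496
D(10) = 9 x (133496 + 14833) = 1334961
D(11) = 10 x (1334961 + 133496) = 14684570
D(12) = 11 x (D(11) + D(10)) = 11 x (14684570 + 1334961)

Final answer: D(12) = 176214841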